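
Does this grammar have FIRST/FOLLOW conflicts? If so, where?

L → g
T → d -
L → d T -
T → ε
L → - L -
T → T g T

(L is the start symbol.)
Yes. T → T g T with FOLLOW(T) on { 'g' }

A FIRST/FOLLOW conflict occurs when a non-terminal N has a nullable alternative N → β (β ⇒* ε) and another alternative N → α with FIRST(α) ∩ FOLLOW(N) ≠ ∅: on such a lookahead the parser cannot decide between expanding α and letting N vanish via β.

Nullable non-terminals: T.
FIRST sets used below: FIRST(T) = { 'd', 'g', ε }

T: nullable alternative(s) T → ε; FOLLOW(T) = { '-', 'g' }
  T → d -: FIRST \ {ε} = { 'd' } — disjoint from FOLLOW(T)
  T → ε: FIRST \ {ε} = { } — this is the only nullable alternative, skip
  T → T g T: FIRST \ {ε} = { 'd', 'g' } — overlaps FOLLOW(T) on { 'g' }: CONFLICT

L has no nullable alternative, so no FIRST/FOLLOW check is needed there.

So the grammar has 1 FIRST/FOLLOW conflict (marked CONFLICT above).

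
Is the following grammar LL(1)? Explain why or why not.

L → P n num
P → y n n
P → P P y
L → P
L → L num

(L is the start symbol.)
A grammar is LL(1) if for each non-terminal N with multiple productions, the predict sets of those productions are pairwise disjoint, where PREDICT(N → α) = (FIRST(α) \ {ε}) ∪ (FOLLOW(N) if α ⇒* ε).

Relevant sets:
  FIRST(P) = { 'y' }
  FIRST(L) = { 'y' }

For L:
  PREDICT(L → P n num) = { 'y' }
  PREDICT(L → P) = { 'y' }
  PREDICT(L → L num) = { 'y' }
For P:
  PREDICT(P → y n n) = { 'y' }
  PREDICT(P → P P y) = { 'y' }

Conflict found: Predict set conflict for L: { 'y' }
The grammar is NOT LL(1).

Answer: No. Predict set conflict for L: { 'y' }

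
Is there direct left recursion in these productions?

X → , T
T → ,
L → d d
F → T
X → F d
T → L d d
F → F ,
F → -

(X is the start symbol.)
Yes, F is left-recursive

Direct left recursion occurs when N → N α for some non-terminal N (the right-hand side begins with the left-hand side itself).

X → , T: starts with ','
T → ,: starts with ','
L → d d: starts with d
F → T: starts with T
X → F d: starts with F
T → L d d: starts with L
F → F ,: LEFT RECURSIVE (starts with F)
F → -: starts with '-'

The grammar has direct left recursion on: F.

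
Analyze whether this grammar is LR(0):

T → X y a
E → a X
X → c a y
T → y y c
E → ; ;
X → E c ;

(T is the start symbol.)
Yes, the grammar is LR(0)

Augment with T' → T and build the canonical LR(0) collection (I0 = CLOSURE({[T' → . T]}), then GOTO on every symbol after a dot until no new states appear). It has 18 states:
  I0: { [E → . ; ;], [E → . a X], [T → . X y a], [T → . y y c], [T' → . T], [X → . E c ;], [X → . c a y] }  — shift
  I1: { [E → ; . ;] }  — shift
  I2: { [X → E . c ;] }  — shift
  I3: { [T' → T .] }  — accept
  I4: { [T → X . y a] }  — shift
  I5: { [E → . ; ;], [E → . a X], [E → a . X], [X → . E c ;], [X → . c a y] }  — shift
  I6: { [X → c . a y] }  — shift
  I7: { [T → y . y c] }  — shift
  I8: { [T → y y . c] }  — shift
  I9: { [T → y y c .] }  — reduce
  I10: { [X → c a . y] }  — shift
  I11: { [X → c a y .] }  — reduce
  I12: { [E → a X .] }  — reduce
  I13: { [T → X y . a] }  — shift
  I14: { [T → X y a .] }  — reduce
  I15: { [X → E c . ;] }  — shift
  I16: { [X → E c ; .] }  — reduce
  I17: { [E → ; ; .] }  — reduce

Every state is either a pure shift/goto state or contains exactly one complete item and nothing to shift — no conflicts. The grammar is LR(0).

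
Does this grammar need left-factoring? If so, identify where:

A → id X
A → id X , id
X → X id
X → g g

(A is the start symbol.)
Left-factoring is needed when two productions for the same non-terminal
share a common prefix on the right-hand side.

Productions for A:
  A → id X
  A → id X , id
Productions for X:
  X → X id
  X → g g

Found common prefix 'id X' in productions for A

Answer: Yes, A has productions with common prefix 'id X'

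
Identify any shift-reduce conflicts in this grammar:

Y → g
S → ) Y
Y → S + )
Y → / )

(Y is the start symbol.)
No shift-reduce conflicts

A shift-reduce conflict occurs when an LR(0) state has both:
  - a complete (reduce) item [A → α .] (dot at the end), and
  - a shift item [B → β . c γ] (dot before a terminal).

Augment with Y' → Y and build the canonical LR(0) collection (I0 = CLOSURE({[Y' → . Y]}), then GOTO on every symbol after a dot until no new states appear). It has 10 states:
  I0: { [S → . ) Y], [Y → . / )], [Y → . S + )], [Y → . g], [Y' → . Y] }  — shift
  I1: { [S → ) . Y], [S → . ) Y], [Y → . / )], [Y → . S + )], [Y → . g] }  — shift
  I2: { [Y → / . )] }  — shift
  I3: { [Y → S . + )] }  — shift
  I4: { [Y' → Y .] }  — accept
  I5: { [Y → g .] }  — reduce
  I6: { [Y → S + . )] }  — shift
  I7: { [Y → S + ) .] }  — reduce
  I8: { [Y → / ) .] }  — reduce
  I9: { [S → ) Y .] }  — reduce

No state contains both a complete item and a shift item.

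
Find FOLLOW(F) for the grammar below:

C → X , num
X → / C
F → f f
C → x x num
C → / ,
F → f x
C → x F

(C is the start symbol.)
In C → x F: F is at the end, add FOLLOW(C)

The FOLLOW sets referred to above (computed the same way, to a fixed point):
  FOLLOW(C) = { $, ',' }

Taking the union: FOLLOW(F) = { $, ',' }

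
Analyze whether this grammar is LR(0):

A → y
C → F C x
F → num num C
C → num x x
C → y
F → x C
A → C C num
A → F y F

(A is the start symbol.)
A grammar is LR(0) if no state in the canonical LR(0) collection has:
  - both a shift item (dot before a terminal) and a complete item (shift-reduce conflict), or
  - two or more complete items (reduce-reduce conflict; the accept item [A' → A .] counts as a complete item here).

Augment with A' → A and build the canonical LR(0) collection (I0 = CLOSURE({[A' → . A]}), then GOTO on every symbol after a dot until no new states appear). It has 21 states:
  I0: { [A → . C C num], [A → . F y F], [A → . y], [A' → . A], [C → . F C x], [C → . num x x], [C → . y], [F → . num num C], [F → . x C] }  — shift
  I1: { [A' → A .] }  — accept
  I2: { [A → C . C num], [C → . F C x], [C → . num x x], [C → . y], [F → . num num C], [F → . x C] }  — shift
  I3: { [A → F . y F], [C → . F C x], [C → . num x x], [C → . y], [C → F . C x], [F → . num num C], [F → . x C] }  — shift
  I4: { [C → num . x x], [F → num . num C] }  — shift
  I5: { [C → . F C x], [C → . num x x], [C → . y], [F → . num num C], [F → . x C], [F → x . C] }  — shift
  I6: { [A → y .], [C → y .] }  — 2 reduces
  I7: { [F → x C .] }  — reduce
  I8: { [C → . F C x], [C → . num x x], [C → . y], [C → F . C x], [F → . num num C], [F → . x C] }  — shift
  I9: { [C → y .] }  — reduce
  I10: { [C → F C . x] }  — shift
  I11: { [C → F C x .] }  — reduce
  I12: { [C → . F C x], [C → . num x x], [C → . y], [F → . num num C], [F → . x C], [F → num num . C] }  — shift
  I13: { [C → num x . x] }  — shift
  I14: { [C → num x x .] }  — reduce
  I15: { [F → num num C .] }  — reduce
  I16: { [A → F y . F], [C → y .], [F → . num num C], [F → . x C] }  — shift, reduce
  I17: { [A → F y F .] }  — reduce
  I18: { [F → num . num C] }  — shift
  I19: { [A → C C . num] }  — shift
  I20: { [A → C C num .] }  — reduce

Conflict in state I6:
  Reduce-reduce conflict: [A → y .] and [C → y .]
So the grammar is NOT LR(0).

Answer: No. Reduce-reduce conflict: [A → y .] and [C → y .]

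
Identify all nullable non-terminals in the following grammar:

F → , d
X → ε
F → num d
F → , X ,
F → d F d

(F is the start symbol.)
{ 'X' }

A non-terminal is nullable if it can derive ε (the empty string): either it has an ε-production, or it has a production whose right-hand side consists entirely of nullable non-terminals.

ε-productions: X → ε
So X is immediately nullable.
No further non-terminal can be added: every production for the remaining non-terminals contains a terminal or a non-nullable non-terminal.
Nullable = { 'X' }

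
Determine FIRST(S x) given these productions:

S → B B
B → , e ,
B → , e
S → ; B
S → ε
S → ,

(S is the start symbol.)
{ ',', ';', 'x' }

FIRST sets of the non-terminals involved (from the grammar, by fixed-point iteration):
  FIRST(S) = { ',', ';', ε }

To compute FIRST(S x), process the symbols left to right:
Symbol S is a non-terminal. Add FIRST(S) \ {ε} = { ',', ';' }
S is nullable (ε ∈ FIRST(S)), continue to the next symbol.
Symbol x is a terminal. Add 'x' and stop.
FIRST(S x) = { ',', ';', 'x' }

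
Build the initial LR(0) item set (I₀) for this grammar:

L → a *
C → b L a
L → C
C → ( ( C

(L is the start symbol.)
{ [C → . ( ( C], [C → . b L a], [L → . C], [L → . a *], [L' → . L] }

First, augment the grammar with L' → L
I₀ = CLOSURE({ [L' → . L] }):
  [L' → . L] has the dot before L: add [L → . a *], [L → . C]
  [L → . C] has the dot before C: add [C → . b L a], [C → . ( ( C]
No further items can be added.

I₀ = { [C → . ( ( C], [C → . b L a], [L → . C], [L → . a *], [L' → . L] }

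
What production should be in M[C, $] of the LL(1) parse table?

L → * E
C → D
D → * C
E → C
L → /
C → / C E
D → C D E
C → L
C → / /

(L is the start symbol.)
To find M[C, $], we find productions for C where $ is in the predict set (PREDICT(N → α) = (FIRST(α) \ {ε}) ∪ (FOLLOW(N) if α ⇒* ε)).

Relevant sets:
  FIRST(D) = { '*', '/' }
  FIRST(L) = { '*', '/' }

C → D: PREDICT = { '*', '/' }
C → / C E: PREDICT = { '/' }
C → L: PREDICT = { '*', '/' }
C → / /: PREDICT = { '/' }

M[C, $] is empty (no production applies)

Answer: Empty (error entry)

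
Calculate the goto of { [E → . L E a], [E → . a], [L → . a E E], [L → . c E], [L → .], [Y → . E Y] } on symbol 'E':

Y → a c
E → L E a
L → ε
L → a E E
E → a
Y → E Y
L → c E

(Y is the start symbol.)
{ [E → . L E a], [E → . a], [L → . a E E], [L → . c E], [L → .], [Y → . E Y], [Y → . a c], [Y → E . Y] }

GOTO(I, 'E') = CLOSURE({ [A → αX.β] : [A → α.Xβ] ∈ I, X = 'E' })

Items with dot before 'E', with the dot advanced:
  [Y → . E Y] → [Y → E . Y]
Closure of the advanced items:
  [Y → E . Y] has the dot before Y: add [Y → . a c], [Y → . E Y]
  [Y → . E Y] has the dot before E: add [E → . L E a], [E → . a]
  [E → . L E a] has the dot before L: add [L → .], [L → . a E E], [L → . c E]

GOTO = { [E → . L E a], [E → . a], [L → . a E E], [L → . c E], [L → .], [Y → . E Y], [Y → . a c], [Y → E . Y] }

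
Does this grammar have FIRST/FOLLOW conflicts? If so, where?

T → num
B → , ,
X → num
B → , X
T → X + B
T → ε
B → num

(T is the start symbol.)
Nullable non-terminals: T.
FIRST sets used below: FIRST(X) = { 'num' }

T: nullable alternative(s) T → ε; FOLLOW(T) = { $ }
  T → num: FIRST \ {ε} = { 'num' } — disjoint from FOLLOW(T)
  T → X + B: FIRST \ {ε} = { 'num' } — disjoint from FOLLOW(T)
  T → ε: FIRST \ {ε} = { } — this is the only nullable alternative, skip

B, X have no nullable alternative, so no FIRST/FOLLOW check is needed there.

No FIRST/FOLLOW conflicts found.

Answer: No FIRST/FOLLOW conflicts.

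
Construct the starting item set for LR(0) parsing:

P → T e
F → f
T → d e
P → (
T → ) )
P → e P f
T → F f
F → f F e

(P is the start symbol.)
First, augment the grammar with P' → P
I₀ = CLOSURE({ [P' → . P] }):
  [P' → . P] has the dot before P: add [P → . T e], [P → . (], [P → . e P f]
  [P → . T e] has the dot before T: add [T → . d e], [T → . ) )], [T → . F f]
  [T → . F f] has the dot before F: add [F → . f], [F → . f F e]
No further items can be added.

I₀ = { [F → . f F e], [F → . f], [P → . (], [P → . T e], [P → . e P f], [P' → . P], [T → . ) )], [T → . F f], [T → . d e] }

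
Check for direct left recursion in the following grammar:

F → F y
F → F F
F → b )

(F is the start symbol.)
Direct left recursion occurs when N → N α for some non-terminal N (the right-hand side begins with the left-hand side itself).

F → F y: LEFT RECURSIVE (starts with F)
F → F F: LEFT RECURSIVE (starts with F)
F → b ): starts with b

The grammar has direct left recursion on: F.

Answer: Yes, F is left-recursive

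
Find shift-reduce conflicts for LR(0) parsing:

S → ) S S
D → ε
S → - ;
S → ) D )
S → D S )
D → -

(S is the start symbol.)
Yes — I0: [D → .] vs [D → . -]; I1: [D → .] vs [D → . -]; I2: [D → - .] vs [S → - . ;]; I3: [D → .] vs [D → . -]; I8: [D → .] vs [D → . -]; I9: [D → .] vs [D → . -]; I11: [D → .] vs [D → . -]

A shift-reduce conflict occurs when an LR(0) state has both:
  - a complete (reduce) item [A → α .] (dot at the end), and
  - a shift item [B → β . c γ] (dot before a terminal).

Augment with S' → S and build the canonical LR(0) collection (I0 = CLOSURE({[S' → . S]}), then GOTO on every symbol after a dot until no new states appear). It has 12 states:
  I0: { [D → . -], [D → .], [S → . ) D )], [S → . ) S S], [S → . - ;], [S → . D S )], [S' → . S] }  — shift, reduce
  I1: { [D → . -], [D → .], [S → ) . D )], [S → ) . S S], [S → . ) D )], [S → . ) S S], [S → . - ;], [S → . D S )] }  — shift, reduce
  I2: { [D → - .], [S → - . ;] }  — shift, reduce
  I3: { [D → . -], [D → .], [S → . ) D )], [S → . ) S S], [S → . - ;], [S → . D S )], [S → D . S )] }  — shift, reduce
  I4: { [S' → S .] }  — accept
  I5: { [S → D S . )] }  — shift
  I6: { [S → D S ) .] }  — reduce
  I7: { [S → - ; .] }  — reduce
  I8: { [D → . -], [D → .], [S → ) D . )], [S → . ) D )], [S → . ) S S], [S → . - ;], [S → . D S )], [S → D . S )] }  — shift, reduce
  I9: { [D → . -], [D → .], [S → ) S . S], [S → . ) D )], [S → . ) S S], [S → . - ;], [S → . D S )] }  — shift, reduce
  I10: { [S → ) S S .] }  — reduce
  I11: { [D → . -], [D → .], [S → ) . D )], [S → ) . S S], [S → ) D ) .], [S → . ) D )], [S → . ) S S], [S → . - ;], [S → . D S )] }  — shift, 2 reduces

I0 contains reduce item [D → .] and shift items [D → . -], [S → . ) D )], [S → . ) S S], [S → . - ;] — shift-reduce conflict.
I1 contains reduce item [D → .] and shift items [D → . -], [S → . ) D )], [S → . ) S S], [S → . - ;] — shift-reduce conflict.
I2 contains reduce item [D → - .] and shift item [S → - . ;] — shift-reduce conflict.
I3 contains reduce item [D → .] and shift items [D → . -], [S → . ) D )], [S → . ) S S], [S → . - ;] — shift-reduce conflict.
I8 contains reduce item [D → .] and shift items [D → . -], [S → . ) D )], [S → ) D . )], [S → . ) S S], [S → . - ;] — shift-reduce conflict.
I9 contains reduce item [D → .] and shift items [D → . -], [S → . ) D )], [S → . ) S S], [S → . - ;] — shift-reduce conflict.
I11 contains reduce items [D → .], [S → ) D ) .] and shift items [D → . -], [S → . ) D )], [S → . ) S S], [S → . - ;] — shift-reduce conflict.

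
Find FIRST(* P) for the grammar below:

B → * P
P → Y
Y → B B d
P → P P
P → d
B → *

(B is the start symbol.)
To compute FIRST(* P), process the symbols left to right:
Symbol * is a terminal. Add '*' and stop.
FIRST(* P) = { '*' }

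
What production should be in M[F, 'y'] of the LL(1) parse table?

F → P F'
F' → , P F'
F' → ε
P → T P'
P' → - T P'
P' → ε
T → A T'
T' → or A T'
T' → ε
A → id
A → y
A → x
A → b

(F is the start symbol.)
F → P F'

To find M[F, 'y'], we find productions for F where 'y' is in the predict set (PREDICT(N → α) = (FIRST(α) \ {ε}) ∪ (FOLLOW(N) if α ⇒* ε)).

Relevant sets:
  FIRST(P) = { 'b', 'id', 'x', 'y' }

F → P F': PREDICT = { 'b', 'id', 'x', 'y' }
  'y' is in predict set, so this production goes in M[F, 'y']

M[F, 'y'] = F → P F'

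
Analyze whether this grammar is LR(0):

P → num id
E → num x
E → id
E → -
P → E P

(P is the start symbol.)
A grammar is LR(0) if no state in the canonical LR(0) collection has:
  - both a shift item (dot before a terminal) and a complete item (shift-reduce conflict), or
  - two or more complete items (reduce-reduce conflict; the accept item [P' → P .] counts as a complete item here).

Augment with P' → P and build the canonical LR(0) collection (I0 = CLOSURE({[P' → . P]}), then GOTO on every symbol after a dot until no new states appear). It has 9 states:
  I0: { [E → . -], [E → . id], [E → . num x], [P → . E P], [P → . num id], [P' → . P] }  — shift
  I1: { [E → - .] }  — reduce
  I2: { [E → . -], [E → . id], [E → . num x], [P → . E P], [P → . num id], [P → E . P] }  — shift
  I3: { [P' → P .] }  — accept
  I4: { [E → id .] }  — reduce
  I5: { [E → num . x], [P → num . id] }  — shift
  I6: { [P → num id .] }  — reduce
  I7: { [E → num x .] }  — reduce
  I8: { [P → E P .] }  — reduce

Every state is either a pure shift/goto state or contains exactly one complete item and nothing to shift — no conflicts. The grammar is LR(0).

Answer: Yes, the grammar is LR(0)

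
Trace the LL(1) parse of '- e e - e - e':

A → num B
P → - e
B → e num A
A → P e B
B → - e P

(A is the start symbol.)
LL(1) parsing maintains a stack (initially the start symbol over $) and the input. At each step: if the stack top is a terminal, match it against the current input token; if it is a non-terminal N, replace it with the RHS of M[N, lookahead] (the unique production whose predict set contains the lookahead).

Stack is shown with the top on the left.

Stack      Input            Action
----------------------------------
A $        - e e - e - e $  output A → P e B
P e B $    - e e - e - e $  output P → - e
- e e B $  - e e - e - e $  match '-'
e e B $    e e - e - e $    match 'e'
e B $      e - e - e $      match 'e'
B $        - e - e $        output B → - e P
- e P $    - e - e $        match '-'
e P $      e - e $          match 'e'
P $        - e $            output P → - e
- e $      - e $            match '-'
e $        e $              match 'e'
$          $                accept

The string is accepted.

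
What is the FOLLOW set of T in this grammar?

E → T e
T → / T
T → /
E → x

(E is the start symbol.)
To compute FOLLOW(T), find every occurrence of T on a right-hand side N → α T β: add FIRST(β) \ {ε}, and if β is empty or nullable also add FOLLOW(N). Iterate to a fixed point.

In E → T e: T is followed by e, add FIRST(e) \ {ε} = { 'e' }
In T → / T: T is at the end; this adds FOLLOW(T) to itself — nothing new

Taking the union: FOLLOW(T) = { 'e' }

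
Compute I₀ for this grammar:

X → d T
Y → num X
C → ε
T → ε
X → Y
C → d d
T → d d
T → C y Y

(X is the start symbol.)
First, augment the grammar with X' → X
I₀ = CLOSURE({ [X' → . X] }):
  [X' → . X] has the dot before X: add [X → . d T], [X → . Y]
  [X → . Y] has the dot before Y: add [Y → . num X]
No further items can be added.

I₀ = { [X → . Y], [X → . d T], [X' → . X], [Y → . num X] }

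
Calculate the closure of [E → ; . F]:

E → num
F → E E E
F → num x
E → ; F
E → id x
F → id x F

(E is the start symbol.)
{ [E → . ; F], [E → . id x], [E → . num], [E → ; . F], [F → . E E E], [F → . id x F], [F → . num x] }

To compute CLOSURE, for each item [A → α.Bβ] where B is a non-terminal, add [B → .γ] for all productions B → γ; repeat for the newly added items until nothing changes.

Start with: [E → ; . F]
  [E → ; . F] has the dot before F: add [F → . E E E], [F → . num x], [F → . id x F]
  [F → . E E E] has the dot before E: add [E → . num], [E → . ; F], [E → . id x]
No further items can be added.

CLOSURE = { [E → . ; F], [E → . id x], [E → . num], [E → ; . F], [F → . E E E], [F → . id x F], [F → . num x] }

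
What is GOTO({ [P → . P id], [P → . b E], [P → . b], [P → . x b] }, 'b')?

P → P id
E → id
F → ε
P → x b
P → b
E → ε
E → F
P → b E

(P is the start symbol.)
{ [E → . F], [E → . id], [E → .], [F → .], [P → b . E], [P → b .] }

GOTO(I, 'b') = CLOSURE({ [A → αX.β] : [A → α.Xβ] ∈ I, X = 'b' })

Items with dot before 'b', with the dot advanced:
  [P → . b] → [P → b .]
  [P → . b E] → [P → b . E]
Closure of the advanced items:
  [P → b . E] has the dot before E: add [E → . id], [E → .], [E → . F]
  [E → . F] has the dot before F: add [F → .]

GOTO = { [E → . F], [E → . id], [E → .], [F → .], [P → b . E], [P → b .] }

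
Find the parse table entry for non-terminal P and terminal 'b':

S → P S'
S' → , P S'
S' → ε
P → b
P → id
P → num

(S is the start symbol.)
To find M[P, 'b'], we find productions for P where 'b' is in the predict set (PREDICT(N → α) = (FIRST(α) \ {ε}) ∪ (FOLLOW(N) if α ⇒* ε)).

P → b: PREDICT = { 'b' }
  'b' is in predict set, so this production goes in M[P, 'b']
P → id: PREDICT = { 'id' }
P → num: PREDICT = { 'num' }

M[P, 'b'] = P → b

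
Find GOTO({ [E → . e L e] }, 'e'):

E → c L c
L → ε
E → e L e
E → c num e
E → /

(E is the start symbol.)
{ [E → e . L e], [L → .] }

GOTO(I, 'e') = CLOSURE({ [A → αX.β] : [A → α.Xβ] ∈ I, X = 'e' })

Items with dot before 'e', with the dot advanced:
  [E → . e L e] → [E → e . L e]
Closure of the advanced items:
  [E → e . L e] has the dot before L: add [L → .]

GOTO = { [E → e . L e], [L → .] }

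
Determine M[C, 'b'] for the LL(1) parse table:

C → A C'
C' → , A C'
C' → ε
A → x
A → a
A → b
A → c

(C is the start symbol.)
To find M[C, 'b'], we find productions for C where 'b' is in the predict set (PREDICT(N → α) = (FIRST(α) \ {ε}) ∪ (FOLLOW(N) if α ⇒* ε)).

Relevant sets:
  FIRST(A) = { 'a', 'b', 'c', 'x' }

C → A C': PREDICT = { 'a', 'b', 'c', 'x' }
  'b' is in predict set, so this production goes in M[C, 'b']

M[C, 'b'] = C → A C'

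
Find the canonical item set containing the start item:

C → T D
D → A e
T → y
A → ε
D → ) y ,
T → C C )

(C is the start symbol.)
First, augment the grammar with C' → C
I₀ = CLOSURE({ [C' → . C] }):
  [C' → . C] has the dot before C: add [C → . T D]
  [C → . T D] has the dot before T: add [T → . y], [T → . C C )]
No further items can be added.

I₀ = { [C → . T D], [C' → . C], [T → . C C )], [T → . y] }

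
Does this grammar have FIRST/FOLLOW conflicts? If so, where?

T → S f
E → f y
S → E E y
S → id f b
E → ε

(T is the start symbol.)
Nullable non-terminals: E.

E: nullable alternative(s) E → ε; FOLLOW(E) = { 'f', 'y' }
  E → f y: FIRST \ {ε} = { 'f' } — overlaps FOLLOW(E) on { 'f' }: CONFLICT
  E → ε: FIRST \ {ε} = { } — this is the only nullable alternative, skip

S, T have no nullable alternative, so no FIRST/FOLLOW check is needed there.

So the grammar has 1 FIRST/FOLLOW conflict (marked CONFLICT above).

Answer: Yes. E → f y with FOLLOW(E) on { 'f' }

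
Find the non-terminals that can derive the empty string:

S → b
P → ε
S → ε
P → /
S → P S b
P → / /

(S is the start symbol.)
A non-terminal is nullable if it can derive ε (the empty string): either it has an ε-production, or it has a production whose right-hand side consists entirely of nullable non-terminals.

ε-productions: P → ε, S → ε
So P, S are immediately nullable.
Every non-terminal is now nullable.
Nullable = { 'P', 'S' }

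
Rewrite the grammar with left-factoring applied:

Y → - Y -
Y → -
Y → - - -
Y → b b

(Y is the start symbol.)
Y → - Y'
Y' → Y -
Y' → ε
Y' → - -
Y → b b

Left-factoring transforms A → αβ₁ | αβ₂ into A → αA' and A' → β₁ | β₂
(α is the longest common prefix among the alternatives). Repeat until
no nonterminal has two alternatives with a common prefix.

Round 1: Y has alternatives sharing prefix '-'. Introduce Y': Y → - Y'
  Add: Y' → Y -
  Add: Y' → ε
  Add: Y' → - -

No remaining common prefixes — done.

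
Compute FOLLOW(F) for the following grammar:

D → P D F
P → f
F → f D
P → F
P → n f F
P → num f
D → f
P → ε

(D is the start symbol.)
In D → P D F: F is at the end, add FOLLOW(D)
In P → F: F is at the end, add FOLLOW(P)
In P → n f F: F is at the end, add FOLLOW(P)

The FOLLOW sets referred to above (computed the same way, to a fixed point):
  FOLLOW(D) = { $, 'f', 'n', 'num' }
  FOLLOW(P) = { 'f', 'n', 'num' }

Taking the union: FOLLOW(F) = { $, 'f', 'n', 'num' }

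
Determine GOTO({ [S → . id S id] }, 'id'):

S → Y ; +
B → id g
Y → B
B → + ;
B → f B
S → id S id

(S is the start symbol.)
GOTO(I, 'id') = CLOSURE({ [A → αX.β] : [A → α.Xβ] ∈ I, X = 'id' })

Items with dot before 'id', with the dot advanced:
  [S → . id S id] → [S → id . S id]
Closure of the advanced items:
  [S → id . S id] has the dot before S: add [S → . Y ; +], [S → . id S id]
  [S → . Y ; +] has the dot before Y: add [Y → . B]
  [Y → . B] has the dot before B: add [B → . id g], [B → . + ;], [B → . f B]

GOTO = { [B → . + ;], [B → . f B], [B → . id g], [S → . Y ; +], [S → . id S id], [S → id . S id], [Y → . B] }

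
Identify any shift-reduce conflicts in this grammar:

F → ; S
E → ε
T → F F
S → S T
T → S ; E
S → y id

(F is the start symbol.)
Yes — I3: [F → ; S .] vs [F → . ; S]; I9: [E → .] vs [S → . y id]

A shift-reduce conflict occurs when an LR(0) state has both:
  - a complete (reduce) item [A → α .] (dot at the end), and
  - a shift item [B → β . c γ] (dot before a terminal).

Augment with F' → F and build the canonical LR(0) collection (I0 = CLOSURE({[F' → . F]}), then GOTO on every symbol after a dot until no new states appear). It has 12 states:
  I0: { [F → . ; S], [F' → . F] }  — shift
  I1: { [F → ; . S], [S → . S T], [S → . y id] }  — shift
  I2: { [F' → F .] }  — accept
  I3: { [F → . ; S], [F → ; S .], [S → . S T], [S → . y id], [S → S . T], [T → . F F], [T → . S ; E] }  — shift, reduce
  I4: { [S → y . id] }  — shift
  I5: { [S → y id .] }  — reduce
  I6: { [F → . ; S], [T → F . F] }  — shift
  I7: { [F → . ; S], [S → . S T], [S → . y id], [S → S . T], [T → . F F], [T → . S ; E], [T → S . ; E] }  — shift
  I8: { [S → S T .] }  — reduce
  I9: { [E → .], [F → ; . S], [S → . S T], [S → . y id], [T → S ; . E] }  — shift, reduce
  I10: { [T → S ; E .] }  — reduce
  I11: { [T → F F .] }  — reduce

I3 contains reduce item [F → ; S .] and shift items [F → . ; S], [S → . y id] — shift-reduce conflict.
I9 contains reduce item [E → .] and shift item [S → . y id] — shift-reduce conflict.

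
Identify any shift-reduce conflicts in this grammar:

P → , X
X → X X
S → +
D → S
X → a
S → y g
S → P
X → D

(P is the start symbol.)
Yes — I7: [P → , X .] vs [P → . , X]; I11: [X → X X .] vs [P → . , X]

A shift-reduce conflict occurs when an LR(0) state has both:
  - a complete (reduce) item [A → α .] (dot at the end), and
  - a shift item [B → β . c γ] (dot before a terminal).

Augment with P' → P and build the canonical LR(0) collection (I0 = CLOSURE({[P' → . P]}), then GOTO on every symbol after a dot until no new states appear). It has 12 states:
  I0: { [P → . , X], [P' → . P] }  — shift
  I1: { [D → . S], [P → , . X], [P → . , X], [S → . +], [S → . P], [S → . y g], [X → . D], [X → . X X], [X → . a] }  — shift
  I2: { [P' → P .] }  — accept
  I3: { [S → + .] }  — reduce
  I4: { [X → D .] }  — reduce
  I5: { [S → P .] }  — reduce
  I6: { [D → S .] }  — reduce
  I7: { [D → . S], [P → , X .], [P → . , X], [S → . +], [S → . P], [S → . y g], [X → . D], [X → . X X], [X → . a], [X → X . X] }  — shift, reduce
  I8: { [X → a .] }  — reduce
  I9: { [S → y . g] }  — shift
  I10: { [S → y g .] }  — reduce
  I11: { [D → . S], [P → . , X], [S → . +], [S → . P], [S → . y g], [X → . D], [X → . X X], [X → . a], [X → X . X], [X → X X .] }  — shift, reduce

I7 contains reduce item [P → , X .] and shift items [P → . , X], [S → . +], [S → . y g], [X → . a] — shift-reduce conflict.
I11 contains reduce item [X → X X .] and shift items [P → . , X], [S → . +], [S → . y g], [X → . a] — shift-reduce conflict.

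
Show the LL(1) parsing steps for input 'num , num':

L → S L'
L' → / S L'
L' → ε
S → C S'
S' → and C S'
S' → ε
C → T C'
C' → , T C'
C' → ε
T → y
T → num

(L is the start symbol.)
LL(1) parsing maintains a stack (initially the start symbol over $) and the input. At each step: if the stack top is a terminal, match it against the current input token; if it is a non-terminal N, replace it with the RHS of M[N, lookahead] (the unique production whose predict set contains the lookahead).

Stack is shown with the top on the left.

Stack           Input        Action
-----------------------------------
L $             num , num $  output L → S L'
S L' $          num , num $  output S → C S'
C S' L' $       num , num $  output C → T C'
T C' S' L' $    num , num $  output T → num
num C' S' L' $  num , num $  match 'num'
C' S' L' $      , num $      output C' → , T C'
, T C' S' L' $  , num $      match ','
T C' S' L' $    num $        output T → num
num C' S' L' $  num $        match 'num'
C' S' L' $      $            output C' → ε
S' L' $         $            output S' → ε
L' $            $            output L' → ε
$               $            accept

The string is accepted.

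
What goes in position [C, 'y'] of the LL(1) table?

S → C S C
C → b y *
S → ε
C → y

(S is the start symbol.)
C → y

To find M[C, 'y'], we find productions for C where 'y' is in the predict set (PREDICT(N → α) = (FIRST(α) \ {ε}) ∪ (FOLLOW(N) if α ⇒* ε)).

C → b y *: PREDICT = { 'b' }
C → y: PREDICT = { 'y' }
  'y' is in predict set, so this production goes in M[C, 'y']

M[C, 'y'] = C → y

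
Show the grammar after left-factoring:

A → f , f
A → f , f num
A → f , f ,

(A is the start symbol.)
A → f , f A'
A' → ε
A' → num
A' → ,

Left-factoring transforms A → αβ₁ | αβ₂ into A → αA' and A' → β₁ | β₂
(α is the longest common prefix among the alternatives). Repeat until
no nonterminal has two alternatives with a common prefix.

Round 1: A has alternatives sharing prefix 'f , f'. Introduce A': A → f , f A'
  Add: A' → ε
  Add: A' → num
  Add: A' → ,

No remaining common prefixes — done.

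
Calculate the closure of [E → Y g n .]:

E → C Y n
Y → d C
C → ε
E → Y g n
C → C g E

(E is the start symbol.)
{ [E → Y g n .] }

Start with: [E → Y g n .]
The dot is at the end, so nothing is added.

CLOSURE = { [E → Y g n .] }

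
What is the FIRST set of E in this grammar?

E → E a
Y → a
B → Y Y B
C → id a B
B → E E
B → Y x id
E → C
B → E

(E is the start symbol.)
{ 'id' }

To compute FIRST(E), examine every production with E on the left-hand side, reading each right-hand side left to right until a non-nullable symbol is reached.

FIRST sets of the other non-terminals involved (by the same procedure, iterated to a fixed point):
  FIRST(C) = { 'id' }

From E → E a:
  - E is the symbol being defined: contributes nothing new
    E is not nullable, so stop
From E → C:
  - C is a non-terminal: add FIRST(C) \ {ε} = { 'id' }
    C is not nullable, so stop

Collecting: FIRST(E) = { 'id' }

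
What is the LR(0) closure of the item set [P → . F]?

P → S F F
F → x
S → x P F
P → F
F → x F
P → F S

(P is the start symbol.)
To compute CLOSURE, for each item [A → α.Bβ] where B is a non-terminal, add [B → .γ] for all productions B → γ; repeat for the newly added items until nothing changes.

Start with: [P → . F]
  [P → . F] has the dot before F: add [F → . x], [F → . x F]
No further items can be added.

CLOSURE = { [F → . x F], [F → . x], [P → . F] }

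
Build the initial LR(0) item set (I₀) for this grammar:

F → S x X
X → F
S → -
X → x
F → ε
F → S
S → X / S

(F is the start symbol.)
First, augment the grammar with F' → F
I₀ = CLOSURE({ [F' → . F] }):
  [F' → . F] has the dot before F: add [F → . S x X], [F → .], [F → . S]
  [F → . S x X] has the dot before S: add [S → . -], [S → . X / S]
  [S → . X / S] has the dot before X: add [X → . F], [X → . x]
No further items can be added.

I₀ = { [F → . S x X], [F → . S], [F → .], [F' → . F], [S → . -], [S → . X / S], [X → . F], [X → . x] }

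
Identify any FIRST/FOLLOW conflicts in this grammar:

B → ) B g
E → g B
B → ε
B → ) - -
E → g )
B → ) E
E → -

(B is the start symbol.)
Nullable non-terminals: B.

B: nullable alternative(s) B → ε; FOLLOW(B) = { $, 'g' }
  B → ) B g: FIRST \ {ε} = { ')' } — disjoint from FOLLOW(B)
  B → ε: FIRST \ {ε} = { } — this is the only nullable alternative, skip
  B → ) - -: FIRST \ {ε} = { ')' } — disjoint from FOLLOW(B)
  B → ) E: FIRST \ {ε} = { ')' } — disjoint from FOLLOW(B)

E has no nullable alternative, so no FIRST/FOLLOW check is needed there.

No FIRST/FOLLOW conflicts found.

Answer: No FIRST/FOLLOW conflicts.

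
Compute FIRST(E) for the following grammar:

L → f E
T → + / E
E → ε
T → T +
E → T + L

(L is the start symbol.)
{ '+', ε }

To compute FIRST(E), examine every production with E on the left-hand side, reading each right-hand side left to right until a non-nullable symbol is reached.

FIRST sets of the other non-terminals involved (by the same procedure, iterated to a fixed point):
  FIRST(T) = { '+' }

From E → ε:
  - ε-production, so ε ∈ FIRST(E)
From E → T + L:
  - T is a non-terminal: add FIRST(T) \ {ε} = { '+' }
    T is not nullable, so stop

Collecting: FIRST(E) = { '+', ε }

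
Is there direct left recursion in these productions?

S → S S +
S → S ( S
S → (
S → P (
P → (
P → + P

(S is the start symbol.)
Yes, S is left-recursive

Direct left recursion occurs when N → N α for some non-terminal N (the right-hand side begins with the left-hand side itself).

S → S S +: LEFT RECURSIVE (starts with S)
S → S ( S: LEFT RECURSIVE (starts with S)
S → (: starts with '('
S → P (: starts with P
P → (: starts with '('
P → + P: starts with '+'

The grammar has direct left recursion on: S.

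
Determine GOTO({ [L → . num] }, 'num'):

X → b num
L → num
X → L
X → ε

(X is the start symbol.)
GOTO(I, 'num') = CLOSURE({ [A → αX.β] : [A → α.Xβ] ∈ I, X = 'num' })

Items with dot before 'num', with the dot advanced:
  [L → . num] → [L → num .]
Closure adds nothing (no advanced item has the dot before a non-terminal).

GOTO = { [L → num .] }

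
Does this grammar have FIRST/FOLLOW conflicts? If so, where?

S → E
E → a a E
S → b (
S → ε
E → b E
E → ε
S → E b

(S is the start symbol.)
Yes. E → b E with FOLLOW(E) on { 'b' }

A FIRST/FOLLOW conflict occurs when a non-terminal N has a nullable alternative N → β (β ⇒* ε) and another alternative N → α with FIRST(α) ∩ FOLLOW(N) ≠ ∅: on such a lookahead the parser cannot decide between expanding α and letting N vanish via β.

Nullable non-terminals: E, S.
FIRST sets used below: FIRST(E) = { 'a', 'b', ε }

E: nullable alternative(s) E → ε; FOLLOW(E) = { $, 'b' }
  E → a a E: FIRST \ {ε} = { 'a' } — disjoint from FOLLOW(E)
  E → b E: FIRST \ {ε} = { 'b' } — overlaps FOLLOW(E) on { 'b' }: CONFLICT
  E → ε: FIRST \ {ε} = { } — this is the only nullable alternative, skip

S: nullable alternative(s) S → E, S → ε; FOLLOW(S) = { $ }
  S → E: FIRST \ {ε} = { 'a', 'b' } — disjoint from FOLLOW(S)
  S → b (: FIRST \ {ε} = { 'b' } — disjoint from FOLLOW(S)
  S → ε: FIRST \ {ε} = { } — disjoint from FOLLOW(S)
  S → E b: FIRST \ {ε} = { 'a', 'b' } — disjoint from FOLLOW(S)

So the grammar has 1 FIRST/FOLLOW conflict (marked CONFLICT above).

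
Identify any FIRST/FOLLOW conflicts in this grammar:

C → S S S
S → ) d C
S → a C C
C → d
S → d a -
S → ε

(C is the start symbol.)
Nullable non-terminals: C, S.
FIRST sets used below: FIRST(S) = { ')', 'a', 'd', ε }

C: nullable alternative(s) C → S S S; FOLLOW(C) = { $, ')', 'a', 'd' }
  C → S S S: FIRST \ {ε} = { ')', 'a', 'd' } — this is the only nullable alternative, skip
  C → d: FIRST \ {ε} = { 'd' } — overlaps FOLLOW(C) on { 'd' }: CONFLICT

S: nullable alternative(s) S → ε; FOLLOW(S) = { $, ')', 'a', 'd' }
  S → ) d C: FIRST \ {ε} = { ')' } — overlaps FOLLOW(S) on { ')' }: CONFLICT
  S → a C C: FIRST \ {ε} = { 'a' } — overlaps FOLLOW(S) on { 'a' }: CONFLICT
  S → d a -: FIRST \ {ε} = { 'd' } — overlaps FOLLOW(S) on { 'd' }: CONFLICT
  S → ε: FIRST \ {ε} = { } — this is the only nullable alternative, skip

So the grammar has 4 FIRST/FOLLOW conflicts (marked CONFLICT above).

Answer: Yes. C → d with FOLLOW(C) on { 'd' }; S → ')' d C with FOLLOW(S) on { ')' }; S → a C C with FOLLOW(S) on { 'a' }; S → d a '-' with FOLLOW(S) on { 'd' }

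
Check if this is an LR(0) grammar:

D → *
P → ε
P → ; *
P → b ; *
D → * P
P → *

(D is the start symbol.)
No. Shift-reduce conflict between [D → * .] and [P → . *]

A grammar is LR(0) if no state in the canonical LR(0) collection has:
  - both a shift item (dot before a terminal) and a complete item (shift-reduce conflict), or
  - two or more complete items (reduce-reduce conflict; the accept item [D' → D .] counts as a complete item here).

Augment with D' → D and build the canonical LR(0) collection (I0 = CLOSURE({[D' → . D]}), then GOTO on every symbol after a dot until no new states appear). It has 10 states:
  I0: { [D → . * P], [D → . *], [D' → . D] }  — shift
  I1: { [D → * . P], [D → * .], [P → . *], [P → . ; *], [P → . b ; *], [P → .] }  — shift, 2 reduces
  I2: { [D' → D .] }  — accept
  I3: { [P → * .] }  — reduce
  I4: { [P → ; . *] }  — shift
  I5: { [D → * P .] }  — reduce
  I6: { [P → b . ; *] }  — shift
  I7: { [P → b ; . *] }  — shift
  I8: { [P → b ; * .] }  — reduce
  I9: { [P → ; * .] }  — reduce

Conflict in state I1:
  Shift-reduce conflict between [D → * .] and [P → . *]
So the grammar is NOT LR(0).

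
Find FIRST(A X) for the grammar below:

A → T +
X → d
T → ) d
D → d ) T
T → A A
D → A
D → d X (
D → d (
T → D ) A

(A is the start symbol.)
FIRST sets of the non-terminals involved (from the grammar, by fixed-point iteration):
  FIRST(A) = { ')', 'd' }

To compute FIRST(A X), process the symbols left to right:
Symbol A is a non-terminal. Add FIRST(A) \ {ε} = { ')', 'd' }
A is not nullable (ε ∉ FIRST(A)), so stop here.
FIRST(A X) = { ')', 'd' }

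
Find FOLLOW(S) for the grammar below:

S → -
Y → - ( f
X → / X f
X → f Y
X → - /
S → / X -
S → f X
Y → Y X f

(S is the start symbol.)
To compute FOLLOW(S), find every occurrence of S on a right-hand side N → α S β: add FIRST(β) \ {ε}, and if β is empty or nullable also add FOLLOW(N). Iterate to a fixed point.

S is the start symbol, so $ ∈ FOLLOW(S).
S does not occur on any right-hand side.

Taking the union: FOLLOW(S) = { $ }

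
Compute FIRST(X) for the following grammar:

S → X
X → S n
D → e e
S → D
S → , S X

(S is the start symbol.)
{ ',', 'e' }

To compute FIRST(X), examine every production with X on the left-hand side, reading each right-hand side left to right until a non-nullable symbol is reached.

FIRST sets of the other non-terminals involved (by the same procedure, iterated to a fixed point):
  FIRST(S) = { ',', 'e' }

From X → S n:
  - S is a non-terminal: add FIRST(S) \ {ε} = { ',', 'e' }
    S is not nullable, so stop

Collecting: FIRST(X) = { ',', 'e' }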